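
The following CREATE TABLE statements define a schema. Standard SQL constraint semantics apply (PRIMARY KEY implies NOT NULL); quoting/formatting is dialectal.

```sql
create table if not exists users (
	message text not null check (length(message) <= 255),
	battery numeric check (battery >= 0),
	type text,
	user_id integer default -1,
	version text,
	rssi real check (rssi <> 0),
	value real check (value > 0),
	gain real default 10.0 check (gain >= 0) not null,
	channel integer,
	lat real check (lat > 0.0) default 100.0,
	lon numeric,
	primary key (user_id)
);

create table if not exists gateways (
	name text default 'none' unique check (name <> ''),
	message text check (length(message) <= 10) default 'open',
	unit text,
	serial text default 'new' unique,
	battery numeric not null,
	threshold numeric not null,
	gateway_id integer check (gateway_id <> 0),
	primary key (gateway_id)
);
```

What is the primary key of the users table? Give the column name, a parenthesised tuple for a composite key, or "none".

user_id

user_id is declared PRIMARY KEY as a table-level PRIMARY KEY clause.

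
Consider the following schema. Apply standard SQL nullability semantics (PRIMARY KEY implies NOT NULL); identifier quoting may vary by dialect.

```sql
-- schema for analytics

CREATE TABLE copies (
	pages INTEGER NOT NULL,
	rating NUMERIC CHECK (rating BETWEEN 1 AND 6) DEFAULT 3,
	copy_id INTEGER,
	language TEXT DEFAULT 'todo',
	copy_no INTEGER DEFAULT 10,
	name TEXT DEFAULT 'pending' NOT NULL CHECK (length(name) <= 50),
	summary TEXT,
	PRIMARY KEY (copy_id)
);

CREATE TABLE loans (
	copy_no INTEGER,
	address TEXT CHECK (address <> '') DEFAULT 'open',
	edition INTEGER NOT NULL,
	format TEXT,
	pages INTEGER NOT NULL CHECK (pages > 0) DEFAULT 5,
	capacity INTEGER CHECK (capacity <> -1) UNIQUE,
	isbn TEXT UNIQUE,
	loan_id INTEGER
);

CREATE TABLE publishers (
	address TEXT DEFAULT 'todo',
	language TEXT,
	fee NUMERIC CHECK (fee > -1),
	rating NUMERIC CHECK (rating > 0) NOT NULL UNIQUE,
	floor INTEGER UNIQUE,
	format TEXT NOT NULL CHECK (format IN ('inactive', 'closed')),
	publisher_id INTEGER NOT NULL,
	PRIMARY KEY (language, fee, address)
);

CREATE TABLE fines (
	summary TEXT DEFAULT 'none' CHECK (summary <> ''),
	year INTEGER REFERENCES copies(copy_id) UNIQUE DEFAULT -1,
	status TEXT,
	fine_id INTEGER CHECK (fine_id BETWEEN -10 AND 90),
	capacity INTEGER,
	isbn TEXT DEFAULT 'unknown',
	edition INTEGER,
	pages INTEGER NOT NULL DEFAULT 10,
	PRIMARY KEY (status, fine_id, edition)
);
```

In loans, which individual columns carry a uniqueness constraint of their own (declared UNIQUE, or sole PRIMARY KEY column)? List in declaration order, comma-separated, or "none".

capacity, isbn

- copy_no: no UNIQUE or single-column PK constraint.
- address: no UNIQUE or single-column PK constraint.
- edition: no UNIQUE or single-column PK constraint.
- format: no UNIQUE or single-column PK constraint.
- pages: no UNIQUE or single-column PK constraint.
- capacity: declared UNIQUE → unique.
- isbn: declared UNIQUE → unique.
- loan_id: no UNIQUE or single-column PK constraint.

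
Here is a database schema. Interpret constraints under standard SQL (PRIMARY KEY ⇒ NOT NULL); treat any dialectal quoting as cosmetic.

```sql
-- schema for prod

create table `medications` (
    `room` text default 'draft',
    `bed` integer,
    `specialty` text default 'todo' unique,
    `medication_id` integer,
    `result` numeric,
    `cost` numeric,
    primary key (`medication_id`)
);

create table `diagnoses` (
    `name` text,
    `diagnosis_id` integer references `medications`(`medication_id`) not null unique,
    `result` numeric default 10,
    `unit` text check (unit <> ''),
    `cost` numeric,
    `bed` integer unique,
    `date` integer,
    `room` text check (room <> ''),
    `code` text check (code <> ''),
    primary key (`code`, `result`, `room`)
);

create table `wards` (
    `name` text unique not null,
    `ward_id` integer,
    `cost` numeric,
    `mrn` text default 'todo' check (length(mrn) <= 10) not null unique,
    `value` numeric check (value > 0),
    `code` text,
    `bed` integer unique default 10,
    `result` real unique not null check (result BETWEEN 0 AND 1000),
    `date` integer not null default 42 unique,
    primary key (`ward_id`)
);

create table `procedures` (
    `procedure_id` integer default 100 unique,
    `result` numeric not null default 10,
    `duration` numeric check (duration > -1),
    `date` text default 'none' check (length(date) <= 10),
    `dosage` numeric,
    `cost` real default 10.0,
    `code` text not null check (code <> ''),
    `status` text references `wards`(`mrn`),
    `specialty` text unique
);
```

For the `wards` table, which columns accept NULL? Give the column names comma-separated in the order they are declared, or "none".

cost, value, code, bed

- name: declared NOT NULL → not nullable.
- ward_id: part of the PRIMARY KEY, which implies NOT NULL → not nullable.
- cost: no NOT NULL constraint applies → nullable.
- mrn: declared NOT NULL → not nullable.
- value: CHECK does not forbid NULL (a CHECK constraint passes when its expression is NULL) → nullable.
- code: no NOT NULL constraint applies → nullable.
- bed: UNIQUE does not imply NOT NULL → nullable.
- result: declared NOT NULL → not nullable.
- date: declared NOT NULL → not nullable.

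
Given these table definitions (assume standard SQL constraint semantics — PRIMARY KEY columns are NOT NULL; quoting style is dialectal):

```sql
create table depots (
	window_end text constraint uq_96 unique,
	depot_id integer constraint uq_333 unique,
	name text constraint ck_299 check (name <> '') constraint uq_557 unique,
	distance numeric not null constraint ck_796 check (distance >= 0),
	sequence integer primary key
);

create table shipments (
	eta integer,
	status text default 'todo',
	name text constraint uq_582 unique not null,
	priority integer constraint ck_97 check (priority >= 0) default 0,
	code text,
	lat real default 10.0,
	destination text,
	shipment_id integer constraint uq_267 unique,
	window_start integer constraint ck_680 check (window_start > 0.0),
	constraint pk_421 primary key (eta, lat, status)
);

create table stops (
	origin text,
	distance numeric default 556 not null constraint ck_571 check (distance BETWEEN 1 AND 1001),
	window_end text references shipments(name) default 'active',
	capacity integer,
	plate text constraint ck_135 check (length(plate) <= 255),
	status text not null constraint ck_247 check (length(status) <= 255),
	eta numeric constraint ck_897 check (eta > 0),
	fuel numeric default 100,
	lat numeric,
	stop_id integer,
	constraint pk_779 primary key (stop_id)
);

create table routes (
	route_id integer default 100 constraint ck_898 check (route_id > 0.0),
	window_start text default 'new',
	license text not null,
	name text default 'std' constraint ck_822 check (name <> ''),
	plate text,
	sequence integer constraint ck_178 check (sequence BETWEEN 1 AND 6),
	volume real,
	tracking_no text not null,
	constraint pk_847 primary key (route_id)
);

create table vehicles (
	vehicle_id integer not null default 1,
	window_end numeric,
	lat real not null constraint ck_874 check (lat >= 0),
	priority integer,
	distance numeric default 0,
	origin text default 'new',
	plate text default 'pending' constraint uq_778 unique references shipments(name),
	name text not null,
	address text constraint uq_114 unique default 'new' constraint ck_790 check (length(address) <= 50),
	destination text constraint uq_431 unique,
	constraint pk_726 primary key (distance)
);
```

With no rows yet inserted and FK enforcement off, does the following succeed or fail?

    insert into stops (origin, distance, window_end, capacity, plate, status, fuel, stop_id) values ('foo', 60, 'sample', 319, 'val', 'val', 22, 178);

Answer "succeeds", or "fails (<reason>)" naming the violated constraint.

NOT NULL columns: distance is supplied; status is supplied; stop_id is supplied.
CHECK constraints: 60 satisfies (distance BETWEEN 1 AND 1001); 'val' satisfies (length(plate) <= 255); 'val' satisfies (length(status) <= 255).
No constraint is violated.

succeeds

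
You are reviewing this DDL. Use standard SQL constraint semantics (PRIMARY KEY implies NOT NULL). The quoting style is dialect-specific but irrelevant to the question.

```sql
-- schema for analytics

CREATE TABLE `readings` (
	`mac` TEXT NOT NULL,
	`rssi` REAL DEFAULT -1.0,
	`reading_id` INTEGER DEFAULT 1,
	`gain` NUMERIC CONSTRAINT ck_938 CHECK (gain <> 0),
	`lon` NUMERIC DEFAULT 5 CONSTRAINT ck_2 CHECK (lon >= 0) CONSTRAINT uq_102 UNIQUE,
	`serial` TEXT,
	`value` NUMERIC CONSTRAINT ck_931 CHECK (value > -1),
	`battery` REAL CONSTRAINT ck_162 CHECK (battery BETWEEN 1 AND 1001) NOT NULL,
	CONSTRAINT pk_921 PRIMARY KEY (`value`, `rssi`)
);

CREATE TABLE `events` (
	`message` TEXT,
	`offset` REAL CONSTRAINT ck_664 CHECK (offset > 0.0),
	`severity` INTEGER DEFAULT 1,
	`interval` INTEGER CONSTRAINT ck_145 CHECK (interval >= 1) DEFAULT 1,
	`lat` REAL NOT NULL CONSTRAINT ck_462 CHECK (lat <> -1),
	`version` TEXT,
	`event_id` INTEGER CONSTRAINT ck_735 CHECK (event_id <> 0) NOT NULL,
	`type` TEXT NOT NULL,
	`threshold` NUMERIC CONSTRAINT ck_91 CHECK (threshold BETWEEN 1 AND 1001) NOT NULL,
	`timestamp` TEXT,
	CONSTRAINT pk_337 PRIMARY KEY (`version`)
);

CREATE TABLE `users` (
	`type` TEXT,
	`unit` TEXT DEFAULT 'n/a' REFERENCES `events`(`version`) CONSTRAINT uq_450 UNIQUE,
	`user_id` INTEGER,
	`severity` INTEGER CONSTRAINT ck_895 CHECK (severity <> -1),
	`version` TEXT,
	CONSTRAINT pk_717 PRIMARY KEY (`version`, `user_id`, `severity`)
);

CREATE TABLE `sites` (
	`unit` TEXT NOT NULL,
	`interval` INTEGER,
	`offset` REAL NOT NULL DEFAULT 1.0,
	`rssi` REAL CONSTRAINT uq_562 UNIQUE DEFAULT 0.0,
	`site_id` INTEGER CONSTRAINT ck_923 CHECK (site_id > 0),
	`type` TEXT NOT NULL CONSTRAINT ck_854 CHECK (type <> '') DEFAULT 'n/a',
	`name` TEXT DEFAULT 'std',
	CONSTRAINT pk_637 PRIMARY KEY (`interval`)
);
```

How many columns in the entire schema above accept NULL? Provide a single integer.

14

readings: 4 nullable (reading_id, gain, lon, serial — PK (value, rssi) and explicit NOT NULL columns excluded).
events: 5 nullable (message, offset, severity, interval, timestamp — PK (version) and explicit NOT NULL columns excluded).
users: 2 nullable (type, unit — PK (version, user_id, severity) and explicit NOT NULL columns excluded).
sites: 3 nullable (rssi, site_id, name — PK (interval) and explicit NOT NULL columns excluded).
Total: 4 + 5 + 2 + 3 = 14.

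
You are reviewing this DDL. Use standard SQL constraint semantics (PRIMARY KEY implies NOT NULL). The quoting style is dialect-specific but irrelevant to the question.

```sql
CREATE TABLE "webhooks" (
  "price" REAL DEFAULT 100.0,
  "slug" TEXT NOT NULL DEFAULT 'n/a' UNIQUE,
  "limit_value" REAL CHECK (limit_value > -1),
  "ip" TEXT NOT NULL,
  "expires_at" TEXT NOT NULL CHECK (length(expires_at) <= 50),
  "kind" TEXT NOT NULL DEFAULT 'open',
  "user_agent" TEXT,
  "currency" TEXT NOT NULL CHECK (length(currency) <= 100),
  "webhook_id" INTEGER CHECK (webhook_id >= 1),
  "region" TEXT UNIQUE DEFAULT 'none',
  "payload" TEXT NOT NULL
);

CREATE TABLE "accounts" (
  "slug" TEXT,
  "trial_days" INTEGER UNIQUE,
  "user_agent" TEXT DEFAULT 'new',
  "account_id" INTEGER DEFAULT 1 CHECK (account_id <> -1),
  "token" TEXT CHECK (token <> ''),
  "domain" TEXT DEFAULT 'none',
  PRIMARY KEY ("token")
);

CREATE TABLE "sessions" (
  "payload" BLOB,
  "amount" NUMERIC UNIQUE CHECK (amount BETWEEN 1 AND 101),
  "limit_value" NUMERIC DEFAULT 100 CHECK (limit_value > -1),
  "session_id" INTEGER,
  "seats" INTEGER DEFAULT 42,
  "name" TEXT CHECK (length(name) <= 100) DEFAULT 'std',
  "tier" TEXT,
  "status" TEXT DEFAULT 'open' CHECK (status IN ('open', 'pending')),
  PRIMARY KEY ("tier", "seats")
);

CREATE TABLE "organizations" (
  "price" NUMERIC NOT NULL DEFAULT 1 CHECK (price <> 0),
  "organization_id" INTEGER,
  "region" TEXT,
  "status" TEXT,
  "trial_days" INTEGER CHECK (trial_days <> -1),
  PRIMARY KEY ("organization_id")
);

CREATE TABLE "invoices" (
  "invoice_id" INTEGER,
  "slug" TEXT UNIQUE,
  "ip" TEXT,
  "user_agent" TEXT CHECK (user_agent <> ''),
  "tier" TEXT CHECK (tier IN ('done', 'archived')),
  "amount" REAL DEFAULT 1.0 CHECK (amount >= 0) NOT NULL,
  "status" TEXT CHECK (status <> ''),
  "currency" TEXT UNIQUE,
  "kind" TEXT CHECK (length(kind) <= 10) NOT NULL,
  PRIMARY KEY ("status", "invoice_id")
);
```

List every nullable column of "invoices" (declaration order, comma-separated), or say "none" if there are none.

slug, ip, user_agent, tier, currency

- invoice_id: part of the PRIMARY KEY, which implies NOT NULL → not nullable.
- slug: UNIQUE does not imply NOT NULL → nullable.
- ip: no NOT NULL constraint applies → nullable.
- user_agent: CHECK does not forbid NULL (a CHECK constraint passes when its expression is NULL) → nullable.
- tier: CHECK does not forbid NULL (a CHECK constraint passes when its expression is NULL) → nullable.
- amount: declared NOT NULL → not nullable.
- status: part of the PRIMARY KEY, which implies NOT NULL → not nullable.
- currency: UNIQUE does not imply NOT NULL → nullable.
- kind: declared NOT NULL → not nullable.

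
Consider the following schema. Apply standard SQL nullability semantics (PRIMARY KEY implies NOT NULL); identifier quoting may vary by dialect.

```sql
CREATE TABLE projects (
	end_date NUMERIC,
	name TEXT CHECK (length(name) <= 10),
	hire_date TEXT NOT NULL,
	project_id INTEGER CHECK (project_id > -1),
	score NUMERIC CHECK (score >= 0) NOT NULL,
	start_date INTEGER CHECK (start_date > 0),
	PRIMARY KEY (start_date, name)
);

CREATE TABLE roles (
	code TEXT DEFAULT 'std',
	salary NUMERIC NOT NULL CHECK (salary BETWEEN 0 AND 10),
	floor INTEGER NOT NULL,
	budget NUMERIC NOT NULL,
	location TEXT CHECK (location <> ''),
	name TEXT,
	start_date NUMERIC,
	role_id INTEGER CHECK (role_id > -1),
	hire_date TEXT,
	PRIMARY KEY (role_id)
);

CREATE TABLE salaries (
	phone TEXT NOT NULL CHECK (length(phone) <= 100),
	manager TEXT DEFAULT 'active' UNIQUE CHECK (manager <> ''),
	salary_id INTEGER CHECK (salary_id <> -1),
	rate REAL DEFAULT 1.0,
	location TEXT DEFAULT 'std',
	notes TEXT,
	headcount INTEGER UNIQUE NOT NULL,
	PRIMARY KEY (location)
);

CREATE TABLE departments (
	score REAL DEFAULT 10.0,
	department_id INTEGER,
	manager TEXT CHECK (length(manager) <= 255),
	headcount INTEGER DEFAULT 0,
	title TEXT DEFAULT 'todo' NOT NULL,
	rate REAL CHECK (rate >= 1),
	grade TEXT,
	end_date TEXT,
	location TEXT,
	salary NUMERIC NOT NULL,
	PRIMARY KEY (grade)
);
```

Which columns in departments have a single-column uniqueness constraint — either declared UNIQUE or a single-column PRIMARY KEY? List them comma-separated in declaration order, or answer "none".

- score: no UNIQUE or single-column PK constraint.
- department_id: no UNIQUE or single-column PK constraint.
- manager: no UNIQUE or single-column PK constraint.
- headcount: no UNIQUE or single-column PK constraint.
- title: no UNIQUE or single-column PK constraint.
- rate: no UNIQUE or single-column PK constraint.
- grade: single-column PRIMARY KEY → unique.
- end_date: no UNIQUE or single-column PK constraint.
- location: no UNIQUE or single-column PK constraint.
- salary: no UNIQUE or single-column PK constraint.

grade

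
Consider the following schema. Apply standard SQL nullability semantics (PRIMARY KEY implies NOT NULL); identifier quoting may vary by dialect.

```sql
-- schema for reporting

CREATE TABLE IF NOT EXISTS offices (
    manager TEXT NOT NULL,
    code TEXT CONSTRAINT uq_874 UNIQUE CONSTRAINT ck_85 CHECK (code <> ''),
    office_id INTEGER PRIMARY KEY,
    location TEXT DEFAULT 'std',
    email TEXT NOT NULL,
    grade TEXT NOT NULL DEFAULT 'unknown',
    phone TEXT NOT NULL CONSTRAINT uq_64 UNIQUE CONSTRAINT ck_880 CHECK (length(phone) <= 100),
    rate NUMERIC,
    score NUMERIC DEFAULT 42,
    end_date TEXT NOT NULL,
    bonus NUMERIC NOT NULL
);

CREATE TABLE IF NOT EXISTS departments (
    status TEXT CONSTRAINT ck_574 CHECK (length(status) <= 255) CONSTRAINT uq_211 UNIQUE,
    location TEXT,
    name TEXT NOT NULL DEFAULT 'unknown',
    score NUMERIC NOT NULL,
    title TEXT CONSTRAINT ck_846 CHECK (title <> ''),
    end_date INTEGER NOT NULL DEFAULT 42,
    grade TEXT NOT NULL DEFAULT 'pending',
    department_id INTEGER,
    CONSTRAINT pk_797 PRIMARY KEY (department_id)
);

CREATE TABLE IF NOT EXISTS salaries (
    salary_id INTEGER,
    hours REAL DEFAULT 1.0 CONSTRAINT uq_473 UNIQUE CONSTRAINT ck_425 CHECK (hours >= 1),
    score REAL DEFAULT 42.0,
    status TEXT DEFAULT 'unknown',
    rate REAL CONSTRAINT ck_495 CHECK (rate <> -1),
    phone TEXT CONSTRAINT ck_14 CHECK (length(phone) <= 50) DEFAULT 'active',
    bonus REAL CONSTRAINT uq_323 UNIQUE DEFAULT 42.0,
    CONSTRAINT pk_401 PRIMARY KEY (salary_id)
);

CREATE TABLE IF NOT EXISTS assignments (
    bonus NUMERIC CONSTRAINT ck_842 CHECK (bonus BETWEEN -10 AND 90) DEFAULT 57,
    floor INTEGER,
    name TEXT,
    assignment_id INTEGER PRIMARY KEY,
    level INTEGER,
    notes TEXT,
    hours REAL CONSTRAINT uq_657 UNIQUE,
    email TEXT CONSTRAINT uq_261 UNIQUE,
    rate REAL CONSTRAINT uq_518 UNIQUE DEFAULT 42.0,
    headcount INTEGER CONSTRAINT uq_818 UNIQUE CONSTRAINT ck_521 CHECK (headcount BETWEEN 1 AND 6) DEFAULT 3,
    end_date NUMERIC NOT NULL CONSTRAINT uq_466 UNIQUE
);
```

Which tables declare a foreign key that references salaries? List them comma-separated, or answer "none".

none

No REFERENCES clause anywhere in the schema names salaries.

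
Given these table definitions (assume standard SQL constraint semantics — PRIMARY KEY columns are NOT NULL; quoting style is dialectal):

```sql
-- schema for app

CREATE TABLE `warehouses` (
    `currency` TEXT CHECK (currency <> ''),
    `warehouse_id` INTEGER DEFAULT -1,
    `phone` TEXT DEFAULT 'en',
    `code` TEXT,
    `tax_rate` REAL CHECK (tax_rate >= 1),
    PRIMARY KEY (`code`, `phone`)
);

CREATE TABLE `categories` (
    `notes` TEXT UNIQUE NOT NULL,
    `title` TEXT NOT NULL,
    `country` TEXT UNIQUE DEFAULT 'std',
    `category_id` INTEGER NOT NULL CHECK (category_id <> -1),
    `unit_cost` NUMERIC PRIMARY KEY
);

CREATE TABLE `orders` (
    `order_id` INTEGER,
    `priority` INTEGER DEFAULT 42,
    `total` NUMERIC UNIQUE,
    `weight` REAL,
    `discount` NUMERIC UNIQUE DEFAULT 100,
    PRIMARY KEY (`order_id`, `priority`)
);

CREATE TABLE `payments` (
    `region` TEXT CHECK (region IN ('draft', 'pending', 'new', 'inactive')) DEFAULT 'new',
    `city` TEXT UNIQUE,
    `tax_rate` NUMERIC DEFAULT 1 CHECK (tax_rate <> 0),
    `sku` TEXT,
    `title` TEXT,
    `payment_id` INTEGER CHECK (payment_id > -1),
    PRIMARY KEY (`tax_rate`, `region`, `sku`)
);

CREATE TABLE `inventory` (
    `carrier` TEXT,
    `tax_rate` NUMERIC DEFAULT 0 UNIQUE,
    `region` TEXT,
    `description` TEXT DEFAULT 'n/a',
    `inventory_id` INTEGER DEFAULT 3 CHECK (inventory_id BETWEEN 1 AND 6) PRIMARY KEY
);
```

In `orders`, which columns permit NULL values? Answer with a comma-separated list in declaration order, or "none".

- order_id: part of the PRIMARY KEY, which implies NOT NULL → not nullable.
- priority: part of the PRIMARY KEY, which implies NOT NULL → not nullable.
- total: UNIQUE does not imply NOT NULL → nullable.
- weight: no NOT NULL constraint applies → nullable.
- discount: UNIQUE does not imply NOT NULL → nullable.

total, weight, discount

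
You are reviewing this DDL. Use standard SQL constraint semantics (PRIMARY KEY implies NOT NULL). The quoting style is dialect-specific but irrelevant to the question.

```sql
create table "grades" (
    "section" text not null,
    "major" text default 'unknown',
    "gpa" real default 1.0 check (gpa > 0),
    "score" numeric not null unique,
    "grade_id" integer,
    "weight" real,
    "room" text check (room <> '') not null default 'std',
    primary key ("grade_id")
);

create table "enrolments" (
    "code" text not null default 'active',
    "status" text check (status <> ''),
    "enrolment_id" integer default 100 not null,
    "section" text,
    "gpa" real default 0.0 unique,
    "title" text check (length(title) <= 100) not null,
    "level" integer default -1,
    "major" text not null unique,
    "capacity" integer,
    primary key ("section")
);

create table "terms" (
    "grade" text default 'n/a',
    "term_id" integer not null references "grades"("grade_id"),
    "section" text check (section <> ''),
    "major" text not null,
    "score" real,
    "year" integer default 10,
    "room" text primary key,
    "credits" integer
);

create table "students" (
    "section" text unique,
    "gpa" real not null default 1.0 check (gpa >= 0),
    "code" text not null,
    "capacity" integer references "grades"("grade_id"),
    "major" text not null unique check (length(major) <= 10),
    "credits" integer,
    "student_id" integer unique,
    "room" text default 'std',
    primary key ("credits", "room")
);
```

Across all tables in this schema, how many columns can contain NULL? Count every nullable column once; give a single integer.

15

grades: 3 nullable (major, gpa, weight — PK (grade_id) and explicit NOT NULL columns excluded).
enrolments: 4 nullable (status, gpa, level, capacity — PK (section) and explicit NOT NULL columns excluded).
terms: 5 nullable (grade, section, score, year, credits — PK (room) and explicit NOT NULL columns excluded).
students: 3 nullable (section, capacity, student_id — PK (credits, room) and explicit NOT NULL columns excluded).
Total: 3 + 4 + 5 + 3 = 15.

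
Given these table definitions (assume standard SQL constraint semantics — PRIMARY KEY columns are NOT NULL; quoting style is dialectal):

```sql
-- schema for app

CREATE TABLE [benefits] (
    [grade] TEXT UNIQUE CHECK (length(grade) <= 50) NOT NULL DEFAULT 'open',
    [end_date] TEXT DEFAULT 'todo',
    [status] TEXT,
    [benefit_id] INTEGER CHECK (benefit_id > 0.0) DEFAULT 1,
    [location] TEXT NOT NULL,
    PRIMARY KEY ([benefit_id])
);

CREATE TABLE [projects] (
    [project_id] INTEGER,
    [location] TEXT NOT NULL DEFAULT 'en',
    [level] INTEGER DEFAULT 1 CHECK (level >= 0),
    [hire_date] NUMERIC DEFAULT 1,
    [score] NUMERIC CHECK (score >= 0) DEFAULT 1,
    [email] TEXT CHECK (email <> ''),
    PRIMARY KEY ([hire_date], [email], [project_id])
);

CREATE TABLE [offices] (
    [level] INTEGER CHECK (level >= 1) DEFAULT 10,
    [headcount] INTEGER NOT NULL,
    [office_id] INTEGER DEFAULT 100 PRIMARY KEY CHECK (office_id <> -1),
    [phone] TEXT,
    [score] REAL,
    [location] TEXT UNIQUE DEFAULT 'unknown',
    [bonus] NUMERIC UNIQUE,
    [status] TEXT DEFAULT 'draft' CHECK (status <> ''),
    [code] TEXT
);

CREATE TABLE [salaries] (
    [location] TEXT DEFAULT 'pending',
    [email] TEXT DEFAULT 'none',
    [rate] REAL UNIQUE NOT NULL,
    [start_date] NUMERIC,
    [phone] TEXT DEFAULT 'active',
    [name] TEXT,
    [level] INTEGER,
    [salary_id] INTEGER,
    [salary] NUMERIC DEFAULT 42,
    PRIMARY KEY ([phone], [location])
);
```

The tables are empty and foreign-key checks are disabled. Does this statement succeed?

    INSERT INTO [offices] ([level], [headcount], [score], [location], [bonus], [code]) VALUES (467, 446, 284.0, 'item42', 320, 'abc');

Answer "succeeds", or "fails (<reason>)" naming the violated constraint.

NOT NULL columns: headcount is supplied; office_id defaults to 100.
CHECK constraints: 467 satisfies (level >= 1).
No constraint is violated.

succeeds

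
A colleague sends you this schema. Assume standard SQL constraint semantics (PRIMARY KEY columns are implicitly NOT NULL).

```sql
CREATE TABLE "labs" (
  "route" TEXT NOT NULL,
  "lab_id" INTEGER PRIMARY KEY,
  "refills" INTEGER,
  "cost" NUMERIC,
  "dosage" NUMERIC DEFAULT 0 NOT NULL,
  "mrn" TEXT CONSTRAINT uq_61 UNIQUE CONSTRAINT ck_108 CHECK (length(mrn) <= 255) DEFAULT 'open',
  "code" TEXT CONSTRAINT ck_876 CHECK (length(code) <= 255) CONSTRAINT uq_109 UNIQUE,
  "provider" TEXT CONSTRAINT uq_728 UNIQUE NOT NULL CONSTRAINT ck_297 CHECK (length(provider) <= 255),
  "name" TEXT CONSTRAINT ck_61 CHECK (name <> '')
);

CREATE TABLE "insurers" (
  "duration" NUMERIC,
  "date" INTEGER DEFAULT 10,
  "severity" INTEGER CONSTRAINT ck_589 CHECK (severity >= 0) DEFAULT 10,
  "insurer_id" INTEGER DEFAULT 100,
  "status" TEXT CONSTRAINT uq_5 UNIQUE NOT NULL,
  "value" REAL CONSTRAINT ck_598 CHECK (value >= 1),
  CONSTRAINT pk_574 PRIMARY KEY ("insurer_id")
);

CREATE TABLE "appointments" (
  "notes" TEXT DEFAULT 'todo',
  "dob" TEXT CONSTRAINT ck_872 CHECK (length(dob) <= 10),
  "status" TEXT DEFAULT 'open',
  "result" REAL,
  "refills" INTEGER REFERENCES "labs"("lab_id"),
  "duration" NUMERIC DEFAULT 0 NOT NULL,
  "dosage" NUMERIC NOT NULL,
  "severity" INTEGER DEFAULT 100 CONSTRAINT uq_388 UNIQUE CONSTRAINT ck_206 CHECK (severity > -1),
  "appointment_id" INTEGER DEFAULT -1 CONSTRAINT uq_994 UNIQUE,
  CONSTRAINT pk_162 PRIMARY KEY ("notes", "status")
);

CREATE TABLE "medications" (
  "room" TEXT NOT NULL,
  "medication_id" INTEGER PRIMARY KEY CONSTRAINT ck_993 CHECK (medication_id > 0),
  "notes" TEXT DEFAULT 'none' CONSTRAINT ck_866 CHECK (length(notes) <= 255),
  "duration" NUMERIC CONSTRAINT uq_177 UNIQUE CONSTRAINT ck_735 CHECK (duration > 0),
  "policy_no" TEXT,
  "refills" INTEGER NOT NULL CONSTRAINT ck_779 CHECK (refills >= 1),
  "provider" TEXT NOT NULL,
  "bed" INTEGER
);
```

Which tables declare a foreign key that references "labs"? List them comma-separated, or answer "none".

appointments

- appointments.refills references labs(lab_id).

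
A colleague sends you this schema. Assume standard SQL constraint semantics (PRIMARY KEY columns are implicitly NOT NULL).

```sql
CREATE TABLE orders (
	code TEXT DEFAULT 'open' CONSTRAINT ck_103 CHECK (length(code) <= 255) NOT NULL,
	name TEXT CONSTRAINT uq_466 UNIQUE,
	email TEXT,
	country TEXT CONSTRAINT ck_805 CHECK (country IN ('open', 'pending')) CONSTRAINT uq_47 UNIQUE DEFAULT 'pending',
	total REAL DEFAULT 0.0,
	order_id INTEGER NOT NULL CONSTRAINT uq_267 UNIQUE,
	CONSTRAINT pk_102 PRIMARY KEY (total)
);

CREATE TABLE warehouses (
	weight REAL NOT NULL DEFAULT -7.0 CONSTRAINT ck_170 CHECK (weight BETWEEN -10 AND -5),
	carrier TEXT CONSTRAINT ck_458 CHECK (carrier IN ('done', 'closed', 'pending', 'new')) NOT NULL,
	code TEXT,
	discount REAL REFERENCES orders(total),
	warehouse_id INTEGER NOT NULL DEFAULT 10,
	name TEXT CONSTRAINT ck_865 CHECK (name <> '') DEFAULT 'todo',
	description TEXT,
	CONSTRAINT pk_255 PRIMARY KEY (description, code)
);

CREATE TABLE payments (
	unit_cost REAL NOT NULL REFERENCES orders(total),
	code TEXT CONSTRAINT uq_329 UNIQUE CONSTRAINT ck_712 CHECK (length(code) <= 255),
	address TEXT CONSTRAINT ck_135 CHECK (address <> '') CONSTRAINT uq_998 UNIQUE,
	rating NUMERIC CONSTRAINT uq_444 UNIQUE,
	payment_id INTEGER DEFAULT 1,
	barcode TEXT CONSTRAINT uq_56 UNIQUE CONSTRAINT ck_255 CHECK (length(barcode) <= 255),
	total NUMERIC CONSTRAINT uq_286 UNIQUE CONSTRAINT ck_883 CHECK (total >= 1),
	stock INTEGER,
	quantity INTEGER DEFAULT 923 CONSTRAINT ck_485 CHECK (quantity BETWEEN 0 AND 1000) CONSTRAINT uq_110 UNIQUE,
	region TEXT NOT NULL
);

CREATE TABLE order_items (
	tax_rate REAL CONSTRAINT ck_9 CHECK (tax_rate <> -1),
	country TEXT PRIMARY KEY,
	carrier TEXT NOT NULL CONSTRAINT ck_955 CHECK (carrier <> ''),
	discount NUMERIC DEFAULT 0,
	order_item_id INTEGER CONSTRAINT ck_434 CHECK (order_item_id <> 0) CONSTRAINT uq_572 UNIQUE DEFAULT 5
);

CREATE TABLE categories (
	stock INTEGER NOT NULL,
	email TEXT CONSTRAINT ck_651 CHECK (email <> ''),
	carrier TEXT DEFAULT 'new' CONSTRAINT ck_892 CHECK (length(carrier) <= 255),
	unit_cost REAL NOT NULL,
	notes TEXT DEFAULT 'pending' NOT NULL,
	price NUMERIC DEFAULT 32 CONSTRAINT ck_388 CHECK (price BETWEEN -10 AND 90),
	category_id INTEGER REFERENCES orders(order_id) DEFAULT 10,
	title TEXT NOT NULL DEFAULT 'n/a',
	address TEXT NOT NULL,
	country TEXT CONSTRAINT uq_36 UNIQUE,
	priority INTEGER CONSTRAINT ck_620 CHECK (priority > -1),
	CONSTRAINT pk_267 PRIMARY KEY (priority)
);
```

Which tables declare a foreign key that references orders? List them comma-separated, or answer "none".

warehouses, payments, categories

- warehouses.discount references orders(total).
- payments.unit_cost references orders(total).
- categories.category_id references orders(order_id).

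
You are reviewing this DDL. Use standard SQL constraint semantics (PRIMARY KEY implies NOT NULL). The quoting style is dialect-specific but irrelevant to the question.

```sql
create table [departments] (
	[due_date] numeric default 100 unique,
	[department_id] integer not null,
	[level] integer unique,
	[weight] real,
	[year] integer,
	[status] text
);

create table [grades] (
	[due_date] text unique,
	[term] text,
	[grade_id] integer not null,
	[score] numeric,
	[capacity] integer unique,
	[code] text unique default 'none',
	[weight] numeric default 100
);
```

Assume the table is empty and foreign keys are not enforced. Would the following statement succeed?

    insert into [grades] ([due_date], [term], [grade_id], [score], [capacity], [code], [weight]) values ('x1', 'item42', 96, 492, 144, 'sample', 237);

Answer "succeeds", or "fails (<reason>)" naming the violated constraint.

succeeds

NOT NULL columns: grade_id is supplied.
No constraint is violated.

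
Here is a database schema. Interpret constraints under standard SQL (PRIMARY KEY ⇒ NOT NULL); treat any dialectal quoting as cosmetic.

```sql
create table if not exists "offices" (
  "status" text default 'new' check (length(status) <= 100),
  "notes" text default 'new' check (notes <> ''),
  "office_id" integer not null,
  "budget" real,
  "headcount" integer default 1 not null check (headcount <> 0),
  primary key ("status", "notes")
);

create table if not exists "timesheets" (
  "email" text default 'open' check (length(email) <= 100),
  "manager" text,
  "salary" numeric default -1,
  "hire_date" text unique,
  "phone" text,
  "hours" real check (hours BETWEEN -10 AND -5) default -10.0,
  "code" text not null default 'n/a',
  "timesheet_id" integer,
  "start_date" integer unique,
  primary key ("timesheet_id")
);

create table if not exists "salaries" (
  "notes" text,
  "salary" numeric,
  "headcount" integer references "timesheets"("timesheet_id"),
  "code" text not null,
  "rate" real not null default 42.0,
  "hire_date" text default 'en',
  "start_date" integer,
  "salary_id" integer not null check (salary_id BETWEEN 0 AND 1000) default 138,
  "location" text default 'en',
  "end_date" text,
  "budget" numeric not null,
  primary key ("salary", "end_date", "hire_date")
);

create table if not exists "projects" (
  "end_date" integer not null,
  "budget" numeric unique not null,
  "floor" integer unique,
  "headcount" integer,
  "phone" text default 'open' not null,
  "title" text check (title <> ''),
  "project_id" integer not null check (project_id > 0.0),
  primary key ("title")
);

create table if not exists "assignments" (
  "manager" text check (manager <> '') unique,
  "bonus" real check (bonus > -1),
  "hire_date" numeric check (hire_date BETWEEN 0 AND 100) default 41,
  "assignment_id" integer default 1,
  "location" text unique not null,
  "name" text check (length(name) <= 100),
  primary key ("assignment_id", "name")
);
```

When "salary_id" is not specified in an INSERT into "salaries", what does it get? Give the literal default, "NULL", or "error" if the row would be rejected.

138

salary_id has an explicit DEFAULT 138.
When the column is omitted from an INSERT, that default is used.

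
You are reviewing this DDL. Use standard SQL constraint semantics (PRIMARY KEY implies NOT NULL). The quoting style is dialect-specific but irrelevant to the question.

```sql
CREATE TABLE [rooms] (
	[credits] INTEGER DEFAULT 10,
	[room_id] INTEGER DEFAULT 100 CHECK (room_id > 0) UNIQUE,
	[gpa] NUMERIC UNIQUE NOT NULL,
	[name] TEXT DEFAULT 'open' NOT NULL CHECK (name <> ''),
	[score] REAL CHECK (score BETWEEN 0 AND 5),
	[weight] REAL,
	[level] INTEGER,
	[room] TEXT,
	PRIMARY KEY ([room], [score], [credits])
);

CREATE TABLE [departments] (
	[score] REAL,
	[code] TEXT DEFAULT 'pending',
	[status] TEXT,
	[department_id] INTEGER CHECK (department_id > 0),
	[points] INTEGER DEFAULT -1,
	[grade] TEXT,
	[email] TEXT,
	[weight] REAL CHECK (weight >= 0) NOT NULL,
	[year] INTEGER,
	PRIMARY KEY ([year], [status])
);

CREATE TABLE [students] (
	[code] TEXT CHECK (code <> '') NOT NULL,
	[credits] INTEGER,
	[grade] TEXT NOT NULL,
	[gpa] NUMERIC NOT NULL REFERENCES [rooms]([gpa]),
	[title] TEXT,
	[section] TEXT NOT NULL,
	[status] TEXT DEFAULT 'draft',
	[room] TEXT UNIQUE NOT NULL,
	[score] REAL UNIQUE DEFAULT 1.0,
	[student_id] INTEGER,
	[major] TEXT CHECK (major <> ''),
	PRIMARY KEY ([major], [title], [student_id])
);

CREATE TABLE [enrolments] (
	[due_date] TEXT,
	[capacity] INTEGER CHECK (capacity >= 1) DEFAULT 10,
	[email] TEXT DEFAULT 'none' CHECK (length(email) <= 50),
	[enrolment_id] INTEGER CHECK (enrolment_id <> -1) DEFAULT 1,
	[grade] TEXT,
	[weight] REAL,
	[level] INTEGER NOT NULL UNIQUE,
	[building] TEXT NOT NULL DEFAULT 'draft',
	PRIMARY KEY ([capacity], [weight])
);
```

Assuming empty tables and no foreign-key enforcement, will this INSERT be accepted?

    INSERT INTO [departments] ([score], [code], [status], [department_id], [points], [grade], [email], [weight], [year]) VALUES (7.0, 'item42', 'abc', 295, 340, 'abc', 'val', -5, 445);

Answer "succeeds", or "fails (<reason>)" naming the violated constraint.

The value -5 for weight violates CHECK (weight >= 0).

fails (CHECK on weight)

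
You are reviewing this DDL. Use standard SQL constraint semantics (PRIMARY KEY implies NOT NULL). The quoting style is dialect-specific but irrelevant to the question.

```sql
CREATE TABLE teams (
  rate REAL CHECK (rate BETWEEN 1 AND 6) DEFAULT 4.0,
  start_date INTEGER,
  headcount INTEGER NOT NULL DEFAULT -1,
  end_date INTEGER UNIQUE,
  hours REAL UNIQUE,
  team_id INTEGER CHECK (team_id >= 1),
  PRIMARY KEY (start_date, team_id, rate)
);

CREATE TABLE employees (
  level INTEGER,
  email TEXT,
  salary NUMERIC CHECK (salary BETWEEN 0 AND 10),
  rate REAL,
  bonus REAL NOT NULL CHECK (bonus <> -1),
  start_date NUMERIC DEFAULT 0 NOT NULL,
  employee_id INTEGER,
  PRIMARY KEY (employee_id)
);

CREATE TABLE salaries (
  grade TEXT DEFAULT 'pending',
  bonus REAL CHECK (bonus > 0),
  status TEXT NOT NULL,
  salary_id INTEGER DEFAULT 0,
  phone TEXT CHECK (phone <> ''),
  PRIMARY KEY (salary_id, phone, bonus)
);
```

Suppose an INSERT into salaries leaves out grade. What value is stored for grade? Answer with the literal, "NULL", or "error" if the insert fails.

grade has an explicit DEFAULT 'pending'.
When the column is omitted from an INSERT, that default is used.

'pending'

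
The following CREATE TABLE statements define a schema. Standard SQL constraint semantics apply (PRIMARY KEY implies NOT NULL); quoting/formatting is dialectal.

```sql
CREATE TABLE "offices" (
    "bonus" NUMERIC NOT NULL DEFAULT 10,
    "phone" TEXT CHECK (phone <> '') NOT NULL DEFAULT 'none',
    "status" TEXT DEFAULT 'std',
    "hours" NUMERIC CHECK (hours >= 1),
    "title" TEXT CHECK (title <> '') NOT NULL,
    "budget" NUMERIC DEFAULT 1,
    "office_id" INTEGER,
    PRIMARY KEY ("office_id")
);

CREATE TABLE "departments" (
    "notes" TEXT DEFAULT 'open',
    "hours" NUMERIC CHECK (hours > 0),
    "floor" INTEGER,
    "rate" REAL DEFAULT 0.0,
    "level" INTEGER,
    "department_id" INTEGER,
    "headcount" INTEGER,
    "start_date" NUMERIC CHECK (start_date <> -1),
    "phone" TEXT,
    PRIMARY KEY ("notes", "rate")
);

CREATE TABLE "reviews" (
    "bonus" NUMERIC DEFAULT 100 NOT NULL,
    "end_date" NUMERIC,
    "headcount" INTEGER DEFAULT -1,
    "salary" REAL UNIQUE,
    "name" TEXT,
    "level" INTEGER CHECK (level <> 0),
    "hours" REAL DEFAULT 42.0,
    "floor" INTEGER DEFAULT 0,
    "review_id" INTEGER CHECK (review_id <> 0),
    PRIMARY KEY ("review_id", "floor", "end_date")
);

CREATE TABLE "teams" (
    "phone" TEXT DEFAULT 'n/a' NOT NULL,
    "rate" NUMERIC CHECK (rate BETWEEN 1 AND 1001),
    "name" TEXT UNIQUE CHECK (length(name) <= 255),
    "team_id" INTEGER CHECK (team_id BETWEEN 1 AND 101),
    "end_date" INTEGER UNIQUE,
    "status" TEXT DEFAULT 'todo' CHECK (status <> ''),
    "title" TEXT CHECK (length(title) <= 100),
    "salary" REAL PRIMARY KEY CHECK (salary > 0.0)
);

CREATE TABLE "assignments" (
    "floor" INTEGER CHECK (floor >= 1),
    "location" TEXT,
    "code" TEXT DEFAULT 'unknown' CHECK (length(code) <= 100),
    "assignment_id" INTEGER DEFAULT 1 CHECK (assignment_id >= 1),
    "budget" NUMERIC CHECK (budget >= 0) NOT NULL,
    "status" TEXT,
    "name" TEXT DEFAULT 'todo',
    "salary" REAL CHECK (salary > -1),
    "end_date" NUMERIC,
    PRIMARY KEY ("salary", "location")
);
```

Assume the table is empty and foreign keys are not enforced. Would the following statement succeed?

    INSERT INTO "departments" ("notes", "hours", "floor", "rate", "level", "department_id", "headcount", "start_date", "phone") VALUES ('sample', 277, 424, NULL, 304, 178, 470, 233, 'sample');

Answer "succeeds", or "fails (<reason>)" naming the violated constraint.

rate is explicitly set to NULL, but rate is part of the PRIMARY KEY (implied NOT NULL).

fails (NOT NULL on rate)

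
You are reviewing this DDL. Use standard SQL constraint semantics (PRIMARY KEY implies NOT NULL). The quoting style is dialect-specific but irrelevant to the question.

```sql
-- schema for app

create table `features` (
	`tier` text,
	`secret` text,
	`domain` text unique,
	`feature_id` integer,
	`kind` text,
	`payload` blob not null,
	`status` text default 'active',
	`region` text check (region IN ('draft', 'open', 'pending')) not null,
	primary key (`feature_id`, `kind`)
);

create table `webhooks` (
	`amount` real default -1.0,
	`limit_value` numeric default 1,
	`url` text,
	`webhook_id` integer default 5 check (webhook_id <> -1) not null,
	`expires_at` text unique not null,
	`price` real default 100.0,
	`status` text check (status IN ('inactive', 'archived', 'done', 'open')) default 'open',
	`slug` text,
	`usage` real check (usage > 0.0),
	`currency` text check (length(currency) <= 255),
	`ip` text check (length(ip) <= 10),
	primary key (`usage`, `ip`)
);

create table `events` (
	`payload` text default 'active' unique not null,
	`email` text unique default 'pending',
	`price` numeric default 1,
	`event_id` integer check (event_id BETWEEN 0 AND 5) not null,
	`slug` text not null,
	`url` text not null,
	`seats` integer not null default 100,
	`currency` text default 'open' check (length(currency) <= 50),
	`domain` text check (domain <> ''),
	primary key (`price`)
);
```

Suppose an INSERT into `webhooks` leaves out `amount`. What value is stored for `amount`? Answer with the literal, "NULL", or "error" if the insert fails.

amount has an explicit DEFAULT -1.0.
When the column is omitted from an INSERT, that default is used.

-1.0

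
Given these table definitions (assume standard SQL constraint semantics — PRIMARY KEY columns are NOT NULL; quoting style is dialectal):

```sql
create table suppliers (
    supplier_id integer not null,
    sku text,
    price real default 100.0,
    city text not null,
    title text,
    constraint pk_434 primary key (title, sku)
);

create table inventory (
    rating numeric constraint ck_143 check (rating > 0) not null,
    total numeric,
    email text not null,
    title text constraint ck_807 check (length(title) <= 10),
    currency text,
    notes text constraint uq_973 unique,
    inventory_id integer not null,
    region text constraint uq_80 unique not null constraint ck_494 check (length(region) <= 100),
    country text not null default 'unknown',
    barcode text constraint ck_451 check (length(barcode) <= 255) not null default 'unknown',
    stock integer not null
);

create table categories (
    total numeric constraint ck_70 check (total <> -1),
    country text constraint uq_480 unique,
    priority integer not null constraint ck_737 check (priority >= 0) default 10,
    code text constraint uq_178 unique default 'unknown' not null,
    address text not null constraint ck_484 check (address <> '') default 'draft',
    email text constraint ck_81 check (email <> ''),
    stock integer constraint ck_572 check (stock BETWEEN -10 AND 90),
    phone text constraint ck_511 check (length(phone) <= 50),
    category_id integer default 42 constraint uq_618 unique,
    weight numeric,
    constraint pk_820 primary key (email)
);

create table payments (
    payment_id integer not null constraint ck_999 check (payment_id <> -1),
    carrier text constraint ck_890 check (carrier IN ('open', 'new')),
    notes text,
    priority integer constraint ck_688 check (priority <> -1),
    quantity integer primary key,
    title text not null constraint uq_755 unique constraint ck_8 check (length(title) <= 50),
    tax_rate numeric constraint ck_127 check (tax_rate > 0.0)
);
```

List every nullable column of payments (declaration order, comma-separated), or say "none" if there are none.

- payment_id: declared NOT NULL → not nullable.
- carrier: CHECK does not forbid NULL (a CHECK constraint passes when its expression is NULL) → nullable.
- notes: no NOT NULL constraint applies → nullable.
- priority: CHECK does not forbid NULL (a CHECK constraint passes when its expression is NULL) → nullable.
- quantity: part of the PRIMARY KEY, which implies NOT NULL → not nullable.
- title: declared NOT NULL → not nullable.
- tax_rate: CHECK does not forbid NULL (a CHECK constraint passes when its expression is NULL) → nullable.

carrier, notes, priority, tax_rate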